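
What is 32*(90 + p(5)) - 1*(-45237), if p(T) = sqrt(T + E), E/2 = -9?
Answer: 48117 + 32*I*sqrt(13) ≈ 48117.0 + 115.38*I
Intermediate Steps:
E = -18 (E = 2*(-9) = -18)
p(T) = sqrt(-18 + T) (p(T) = sqrt(T - 18) = sqrt(-18 + T))
32*(90 + p(5)) - 1*(-45237) = 32*(90 + sqrt(-18 + 5)) - 1*(-45237) = 32*(90 + sqrt(-13)) + 45237 = 32*(90 + I*sqrt(13)) + 45237 = (2880 + 32*I*sqrt(13)) + 45237 = 48117 + 32*I*sqrt(13)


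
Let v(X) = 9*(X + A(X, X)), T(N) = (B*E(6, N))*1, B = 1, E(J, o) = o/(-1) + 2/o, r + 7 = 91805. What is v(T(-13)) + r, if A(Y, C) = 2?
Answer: 1195111/13 ≈ 91932.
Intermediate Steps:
r = 91798 (r = -7 + 91805 = 91798)
E(J, o) = -o + 2/o (E(J, o) = o*(-1) + 2/o = -o + 2/o)
T(N) = -N + 2/N (T(N) = (1*(-N + 2/N))*1 = (-N + 2/N)*1 = -N + 2/N)
v(X) = 18 + 9*X (v(X) = 9*(X + 2) = 9*(2 + X) = 18 + 9*X)
v(T(-13)) + r = (18 + 9*(-1*(-13) + 2/(-13))) + 91798 = (18 + 9*(13 + 2*(-1/13))) + 91798 = (18 + 9*(13 - 2/13)) + 91798 = (18 + 9*(167/13)) + 91798 = (18 + 1503/13) + 91798 = 1737/13 + 91798 = 1195111/13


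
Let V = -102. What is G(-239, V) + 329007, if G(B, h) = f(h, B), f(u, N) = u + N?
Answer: 328666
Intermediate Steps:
f(u, N) = N + u
G(B, h) = B + h
G(-239, V) + 329007 = (-239 - 102) + 329007 = -341 + 329007 = 328666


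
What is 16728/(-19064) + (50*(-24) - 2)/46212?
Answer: -49746829/55061598 ≈ -0.90348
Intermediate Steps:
16728/(-19064) + (50*(-24) - 2)/46212 = 16728*(-1/19064) + (-1200 - 2)*(1/46212) = -2091/2383 - 1202*1/46212 = -2091/2383 - 601/23106 = -49746829/55061598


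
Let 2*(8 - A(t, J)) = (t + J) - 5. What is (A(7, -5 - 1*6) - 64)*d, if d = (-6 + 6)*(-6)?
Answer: 0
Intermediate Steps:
A(t, J) = 21/2 - J/2 - t/2 (A(t, J) = 8 - ((t + J) - 5)/2 = 8 - ((J + t) - 5)/2 = 8 - (-5 + J + t)/2 = 8 + (5/2 - J/2 - t/2) = 21/2 - J/2 - t/2)
d = 0 (d = 0*(-6) = 0)
(A(7, -5 - 1*6) - 64)*d = ((21/2 - (-5 - 1*6)/2 - ½*7) - 64)*0 = ((21/2 - (-5 - 6)/2 - 7/2) - 64)*0 = ((21/2 - ½*(-11) - 7/2) - 64)*0 = ((21/2 + 11/2 - 7/2) - 64)*0 = (25/2 - 64)*0 = -103/2*0 = 0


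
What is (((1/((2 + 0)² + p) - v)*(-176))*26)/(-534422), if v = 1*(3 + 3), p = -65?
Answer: -839696/16299871 ≈ -0.051516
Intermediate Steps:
v = 6 (v = 1*6 = 6)
(((1/((2 + 0)² + p) - v)*(-176))*26)/(-534422) = (((1/((2 + 0)² - 65) - 1*6)*(-176))*26)/(-534422) = (((1/(2² - 65) - 6)*(-176))*26)*(-1/534422) = (((1/(4 - 65) - 6)*(-176))*26)*(-1/534422) = (((1/(-61) - 6)*(-176))*26)*(-1/534422) = (((-1/61 - 6)*(-176))*26)*(-1/534422) = (-367/61*(-176)*26)*(-1/534422) = ((64592/61)*26)*(-1/534422) = (1679392/61)*(-1/534422) = -839696/16299871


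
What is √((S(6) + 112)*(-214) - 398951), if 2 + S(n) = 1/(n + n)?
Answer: I*√15210318/6 ≈ 650.01*I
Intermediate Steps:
S(n) = -2 + 1/(2*n) (S(n) = -2 + 1/(n + n) = -2 + 1/(2*n))
√((S(6) + 112)*(-214) - 398951) = √(((-2 + (½)/6) + 112)*(-214) - 398951) = √(((-2 + (½)*(⅙)) + 112)*(-214) - 398951) = √(((-2 + 1/12) + 112)*(-214) - 398951) = √((-23/12 + 112)*(-214) - 398951) = √((1321/12)*(-214) - 398951) = √(-141347/6 - 398951) = √(-2535053/6) = I*√15210318/6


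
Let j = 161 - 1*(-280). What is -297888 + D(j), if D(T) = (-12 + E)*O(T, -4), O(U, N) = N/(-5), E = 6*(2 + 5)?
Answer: -297864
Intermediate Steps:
E = 42 (E = 6*7 = 42)
j = 441 (j = 161 + 280 = 441)
O(U, N) = -N/5 (O(U, N) = N*(-⅕) = -N/5)
D(T) = 24 (D(T) = (-12 + 42)*(-⅕*(-4)) = 30*(⅘) = 24)
-297888 + D(j) = -297888 + 24 = -297864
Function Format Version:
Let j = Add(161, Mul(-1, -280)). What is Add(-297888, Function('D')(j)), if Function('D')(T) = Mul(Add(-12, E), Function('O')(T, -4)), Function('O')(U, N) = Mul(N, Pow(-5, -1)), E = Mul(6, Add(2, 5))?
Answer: -297864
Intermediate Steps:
E = 42 (E = Mul(6, 7) = 42)
j = 441 (j = Add(161, 280) = 441)
Function('O')(U, N) = Mul(Rational(-1, 5), N) (Function('O')(U, N) = Mul(N, Rational(-1, 5)) = Mul(Rational(-1, 5), N))
Function('D')(T) = 24 (Function('D')(T) = Mul(Add(-12, 42), Mul(Rational(-1, 5), -4)) = Mul(30, Rational(4, 5)) = 24)
Add(-297888, Function('D')(j)) = Add(-297888, 24) = -297864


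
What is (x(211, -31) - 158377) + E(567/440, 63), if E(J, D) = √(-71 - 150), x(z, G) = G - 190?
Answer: -158598 + I*√221 ≈ -1.586e+5 + 14.866*I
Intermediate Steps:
x(z, G) = -190 + G
E(J, D) = I*√221 (E(J, D) = √(-221) = I*√221)
(x(211, -31) - 158377) + E(567/440, 63) = ((-190 - 31) - 158377) + I*√221 = (-221 - 158377) + I*√221 = -158598 + I*√221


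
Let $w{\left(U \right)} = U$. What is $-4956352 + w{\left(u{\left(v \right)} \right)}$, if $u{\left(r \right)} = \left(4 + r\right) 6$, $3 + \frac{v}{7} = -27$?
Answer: $-4957588$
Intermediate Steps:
$v = -210$ ($v = -21 + 7 \left(-27\right) = -21 - 189 = -210$)
$u{\left(r \right)} = 24 + 6 r$
$-4956352 + w{\left(u{\left(v \right)} \right)} = -4956352 + \left(24 + 6 \left(-210\right)\right) = -4956352 + \left(24 - 1260\right) = -4956352 - 1236 = -4957588$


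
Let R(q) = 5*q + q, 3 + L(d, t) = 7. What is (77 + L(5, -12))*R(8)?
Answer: 3888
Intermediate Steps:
L(d, t) = 4 (L(d, t) = -3 + 7 = 4)
R(q) = 6*q
(77 + L(5, -12))*R(8) = (77 + 4)*(6*8) = 81*48 = 3888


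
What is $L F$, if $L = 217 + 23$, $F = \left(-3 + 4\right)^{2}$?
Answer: $240$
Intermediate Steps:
$F = 1$ ($F = 1^{2} = 1$)
$L = 240$
$L F = 240 \cdot 1 = 240$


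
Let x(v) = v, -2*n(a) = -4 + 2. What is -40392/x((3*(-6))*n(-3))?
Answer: 2244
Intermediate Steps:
n(a) = 1 (n(a) = -(-4 + 2)/2 = -½*(-2) = 1)
-40392/x((3*(-6))*n(-3)) = -40392/((3*(-6))*1) = -40392/((-18*1)) = -40392/(-18) = -40392*(-1/18) = 2244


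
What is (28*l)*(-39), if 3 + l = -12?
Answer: 16380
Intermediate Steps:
l = -15 (l = -3 - 12 = -15)
(28*l)*(-39) = (28*(-15))*(-39) = -420*(-39) = 16380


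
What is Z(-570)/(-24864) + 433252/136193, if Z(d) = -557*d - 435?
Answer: -10802764629/1128767584 ≈ -9.5704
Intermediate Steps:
Z(d) = -435 - 557*d
Z(-570)/(-24864) + 433252/136193 = (-435 - 557*(-570))/(-24864) + 433252/136193 = (-435 + 317490)*(-1/24864) + 433252*(1/136193) = 317055*(-1/24864) + 433252/136193 = -105685/8288 + 433252/136193 = -10802764629/1128767584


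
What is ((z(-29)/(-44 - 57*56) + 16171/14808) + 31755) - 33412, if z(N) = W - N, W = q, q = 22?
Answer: -19837422967/11979672 ≈ -1655.9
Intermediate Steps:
W = 22
z(N) = 22 - N
((z(-29)/(-44 - 57*56) + 16171/14808) + 31755) - 33412 = (((22 - 1*(-29))/(-44 - 57*56) + 16171/14808) + 31755) - 33412 = (((22 + 29)/(-44 - 3192) + 16171*(1/14808)) + 31755) - 33412 = ((51/(-3236) + 16171/14808) + 31755) - 33412 = ((51*(-1/3236) + 16171/14808) + 31755) - 33412 = ((-51/3236 + 16171/14808) + 31755) - 33412 = (12893537/11979672 + 31755) - 33412 = 380427377897/11979672 - 33412 = -19837422967/11979672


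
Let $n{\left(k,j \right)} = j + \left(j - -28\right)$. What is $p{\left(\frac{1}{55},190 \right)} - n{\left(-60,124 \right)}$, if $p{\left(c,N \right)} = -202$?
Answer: $-478$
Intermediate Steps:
$n{\left(k,j \right)} = 28 + 2 j$ ($n{\left(k,j \right)} = j + \left(j + 28\right) = j + \left(28 + j\right) = 28 + 2 j$)
$p{\left(\frac{1}{55},190 \right)} - n{\left(-60,124 \right)} = -202 - \left(28 + 2 \cdot 124\right) = -202 - \left(28 + 248\right) = -202 - 276 = -478$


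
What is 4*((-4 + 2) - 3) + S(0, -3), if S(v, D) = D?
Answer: -23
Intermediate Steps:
4*((-4 + 2) - 3) + S(0, -3) = 4*((-4 + 2) - 3) - 3 = 4*(-2 - 3) - 3 = 4*(-5) - 3 = -20 - 3 = -23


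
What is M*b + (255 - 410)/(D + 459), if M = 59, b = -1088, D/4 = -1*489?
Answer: -96095269/1497 ≈ -64192.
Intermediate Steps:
D = -1956 (D = 4*(-1*489) = 4*(-489) = -1956)
M*b + (255 - 410)/(D + 459) = 59*(-1088) + (255 - 410)/(-1956 + 459) = -64192 - 155/(-1497) = -64192 - 155*(-1/1497) = -64192 + 155/1497 = -96095269/1497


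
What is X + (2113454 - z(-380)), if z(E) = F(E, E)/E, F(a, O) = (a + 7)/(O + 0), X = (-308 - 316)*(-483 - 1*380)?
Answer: 382943890773/144400 ≈ 2.6520e+6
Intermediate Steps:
X = 538512 (X = -624*(-483 - 380) = -624*(-863) = 538512)
F(a, O) = (7 + a)/O
z(E) = (7 + E)/E² (z(E) = ((7 + E)/E)/E = (7 + E)/E²)
X + (2113454 - z(-380)) = 538512 + (2113454 - (7 - 380)/(-380)²) = 538512 + (2113454 - (-373)/144400) = 538512 + (2113454 - 1*(-373/144400)) = 538512 + (2113454 + 373/144400) = 538512 + 305182757973/144400 = 382943890773/144400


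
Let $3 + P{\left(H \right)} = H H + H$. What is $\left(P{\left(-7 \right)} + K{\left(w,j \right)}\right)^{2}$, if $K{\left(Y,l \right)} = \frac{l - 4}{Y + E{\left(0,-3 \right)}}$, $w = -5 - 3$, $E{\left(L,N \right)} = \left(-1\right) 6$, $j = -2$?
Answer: $\frac{76176}{49} \approx 1554.6$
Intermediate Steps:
$P{\left(H \right)} = -3 + H + H^{2}$ ($P{\left(H \right)} = -3 + \left(H H + H\right) = -3 + \left(H^{2} + H\right) = -3 + \left(H + H^{2}\right) = -3 + H + H^{2}$)
$E{\left(L,N \right)} = -6$
$w = -8$ ($w = -5 - 3 = -8$)
$K{\left(Y,l \right)} = \frac{-4 + l}{-6 + Y}$ ($K{\left(Y,l \right)} = \frac{l - 4}{Y - 6} = \frac{-4 + l}{-6 + Y}$)
$\left(P{\left(-7 \right)} + K{\left(w,j \right)}\right)^{2} = \left(\left(-3 - 7 + \left(-7\right)^{2}\right) + \frac{-4 - 2}{-6 - 8}\right)^{2} = \left(\left(-3 - 7 + 49\right) + \frac{1}{-14} \left(-6\right)\right)^{2} = \left(39 - - \frac{3}{7}\right)^{2} = \left(39 + \frac{3}{7}\right)^{2} = \left(\frac{276}{7}\right)^{2} = \frac{76176}{49}$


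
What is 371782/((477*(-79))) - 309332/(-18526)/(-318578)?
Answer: -548565027049913/55601040665781 ≈ -9.8661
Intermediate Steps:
371782/((477*(-79))) - 309332/(-18526)/(-318578) = 371782/(-37683) - 309332*(-1/18526)*(-1/318578) = 371782*(-1/37683) + (154666/9263)*(-1/318578) = -371782/37683 - 77333/1475494007 = -548565027049913/55601040665781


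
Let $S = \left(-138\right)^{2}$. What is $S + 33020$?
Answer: $52064$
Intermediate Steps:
$S = 19044$
$S + 33020 = 19044 + 33020 = 52064$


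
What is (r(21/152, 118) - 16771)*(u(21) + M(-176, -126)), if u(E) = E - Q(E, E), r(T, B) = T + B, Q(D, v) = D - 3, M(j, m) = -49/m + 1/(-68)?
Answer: -1742333425/31008 ≈ -56190.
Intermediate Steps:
M(j, m) = -1/68 - 49/m (M(j, m) = -49/m + 1*(-1/68) = -49/m - 1/68 = -1/68 - 49/m)
Q(D, v) = -3 + D
r(T, B) = B + T
u(E) = 3 (u(E) = E - (-3 + E) = E + (3 - E) = 3)
(r(21/152, 118) - 16771)*(u(21) + M(-176, -126)) = ((118 + 21/152) - 16771)*(3 + (1/68)*(-3332 - 1*(-126))/(-126)) = ((118 + 21*(1/152)) - 16771)*(3 + (1/68)*(-1/126)*(-3332 + 126)) = ((118 + 21/152) - 16771)*(3 + (1/68)*(-1/126)*(-3206)) = (17957/152 - 16771)*(3 + 229/612) = -2531235/152*2065/612 = -1742333425/31008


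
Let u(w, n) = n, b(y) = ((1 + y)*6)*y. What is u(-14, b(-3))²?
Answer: 1296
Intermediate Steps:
b(y) = y*(6 + 6*y) (b(y) = (6 + 6*y)*y = y*(6 + 6*y))
u(-14, b(-3))² = (6*(-3)*(1 - 3))² = (6*(-3)*(-2))² = 36² = 1296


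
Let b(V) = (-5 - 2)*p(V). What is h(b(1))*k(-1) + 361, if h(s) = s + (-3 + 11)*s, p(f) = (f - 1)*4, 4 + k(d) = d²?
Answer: 361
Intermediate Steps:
k(d) = -4 + d²
p(f) = -4 + 4*f (p(f) = (-1 + f)*4 = -4 + 4*f)
b(V) = 28 - 28*V (b(V) = (-5 - 2)*(-4 + 4*V) = -7*(-4 + 4*V) = 28 - 28*V)
h(s) = 9*s (h(s) = s + 8*s = 9*s)
h(b(1))*k(-1) + 361 = (9*(28 - 28*1))*(-4 + (-1)²) + 361 = (9*(28 - 28))*(-4 + 1) + 361 = (9*0)*(-3) + 361 = 0*(-3) + 361 = 0 + 361 = 361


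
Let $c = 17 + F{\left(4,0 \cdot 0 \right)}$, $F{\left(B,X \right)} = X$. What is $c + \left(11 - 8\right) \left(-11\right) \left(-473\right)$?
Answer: $15626$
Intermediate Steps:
$c = 17$ ($c = 17 + 0 \cdot 0 = 17 + 0 = 17$)
$c + \left(11 - 8\right) \left(-11\right) \left(-473\right) = 17 + \left(11 - 8\right) \left(-11\right) \left(-473\right) = 17 + 3 \left(-11\right) \left(-473\right) = 17 - -15609 = 17 + 15609 = 15626$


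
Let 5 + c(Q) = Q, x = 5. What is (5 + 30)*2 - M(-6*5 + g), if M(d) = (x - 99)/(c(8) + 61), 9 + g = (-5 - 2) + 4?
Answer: 2287/32 ≈ 71.469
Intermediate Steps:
g = -12 (g = -9 + ((-5 - 2) + 4) = -9 + (-7 + 4) = -9 - 3 = -12)
c(Q) = -5 + Q
M(d) = -47/32 (M(d) = (5 - 99)/((-5 + 8) + 61) = -94/(3 + 61) = -94/64 = -94*1/64 = -47/32)
(5 + 30)*2 - M(-6*5 + g) = (5 + 30)*2 - 1*(-47/32) = 35*2 + 47/32 = 70 + 47/32 = 2287/32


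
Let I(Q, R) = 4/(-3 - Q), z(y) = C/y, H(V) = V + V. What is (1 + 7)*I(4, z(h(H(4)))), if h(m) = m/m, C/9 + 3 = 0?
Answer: -32/7 ≈ -4.5714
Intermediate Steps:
H(V) = 2*V
C = -27 (C = -27 + 9*0 = -27 + 0 = -27)
h(m) = 1
z(y) = -27/y
(1 + 7)*I(4, z(h(H(4)))) = (1 + 7)*(-4/(3 + 4)) = 8*(-4/7) = -32/7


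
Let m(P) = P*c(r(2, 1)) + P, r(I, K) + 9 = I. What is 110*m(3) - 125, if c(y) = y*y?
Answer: 16375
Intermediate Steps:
r(I, K) = -9 + I
c(y) = y**2
m(P) = 50*P (m(P) = P*(-9 + 2)**2 + P = P*(-7)**2 + P = P*49 + P = 49*P + P = 50*P)
110*m(3) - 125 = 110*(50*3) - 125 = 110*150 - 125 = 16500 - 125 = 16375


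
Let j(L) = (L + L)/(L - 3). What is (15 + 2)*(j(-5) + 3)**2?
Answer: 4913/16 ≈ 307.06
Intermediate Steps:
j(L) = 2*L/(-3 + L) (j(L) = (2*L)/(-3 + L) = 2*L/(-3 + L))
(15 + 2)*(j(-5) + 3)**2 = (15 + 2)*(2*(-5)/(-3 - 5) + 3)**2 = 17*(2*(-5)/(-8) + 3)**2 = 17*(2*(-5)*(-1/8) + 3)**2 = 17*(5/4 + 3)**2 = 17*(17/4)**2 = 17*(289/16) = 4913/16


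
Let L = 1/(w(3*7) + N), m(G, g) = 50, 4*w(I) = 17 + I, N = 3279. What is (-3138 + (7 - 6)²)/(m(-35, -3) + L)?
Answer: -20632049/328852 ≈ -62.740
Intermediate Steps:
w(I) = 17/4 + I/4 (w(I) = (17 + I)/4 = 17/4 + I/4)
L = 2/6577 (L = 1/((17/4 + (3*7)/4) + 3279) = 1/((17/4 + (¼)*21) + 3279) = 1/((17/4 + 21/4) + 3279) = 1/(19/2 + 3279) = 1/(6577/2) = 2/6577 ≈ 0.00030409)
(-3138 + (7 - 6)²)/(m(-35, -3) + L) = (-3138 + (7 - 6)²)/(50 + 2/6577) = (-3138 + 1²)/(328852/6577) = (-3138 + 1)*(6577/328852) = -3137*6577/328852 = -20632049/328852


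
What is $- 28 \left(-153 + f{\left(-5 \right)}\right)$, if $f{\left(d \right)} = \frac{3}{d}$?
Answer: $\frac{21504}{5} \approx 4300.8$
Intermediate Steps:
$- 28 \left(-153 + f{\left(-5 \right)}\right) = - 28 \left(-153 + \frac{3}{-5}\right) = - 28 \left(-153 + 3 \left(- \frac{1}{5}\right)\right) = - 28 \left(-153 - \frac{3}{5}\right) = \left(-28\right) \left(- \frac{768}{5}\right) = \frac{21504}{5}$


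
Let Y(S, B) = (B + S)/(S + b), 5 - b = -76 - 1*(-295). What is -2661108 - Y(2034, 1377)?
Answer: -4843219971/1820 ≈ -2.6611e+6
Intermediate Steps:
b = -214 (b = 5 - (-76 - 1*(-295)) = 5 - (-76 + 295) = 5 - 1*219 = 5 - 219 = -214)
Y(S, B) = (B + S)/(-214 + S) (Y(S, B) = (B + S)/(S - 214) = (B + S)/(-214 + S))
-2661108 - Y(2034, 1377) = -2661108 - (1377 + 2034)/(-214 + 2034) = -2661108 - 3411/1820 = -4843219971/1820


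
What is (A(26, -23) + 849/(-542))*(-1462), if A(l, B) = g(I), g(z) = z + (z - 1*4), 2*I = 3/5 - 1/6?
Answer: 30506092/4065 ≈ 7504.6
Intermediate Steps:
I = 13/60 (I = (3/5 - 1/6)/2 = (3*(⅕) - 1*⅙)/2 = (⅗ - ⅙)/2 = (½)*(13/30) = 13/60 ≈ 0.21667)
g(z) = -4 + 2*z (g(z) = z + (z - 4) = z + (-4 + z) = -4 + 2*z)
A(l, B) = -107/30 (A(l, B) = -4 + 2*(13/60) = -4 + 13/30 = -107/30)
(A(26, -23) + 849/(-542))*(-1462) = (-107/30 + 849/(-542))*(-1462) = (-107/30 + 849*(-1/542))*(-1462) = (-107/30 - 849/542)*(-1462) = -20866/4065*(-1462) = 30506092/4065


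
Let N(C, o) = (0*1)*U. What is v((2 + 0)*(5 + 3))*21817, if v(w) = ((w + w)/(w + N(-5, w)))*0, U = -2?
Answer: 0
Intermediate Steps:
N(C, o) = 0 (N(C, o) = (0*1)*(-2) = 0*(-2) = 0)
v(w) = 0 (v(w) = ((w + w)/(w + 0))*0 = ((2*w)/w)*0 = 2*0 = 0)
v((2 + 0)*(5 + 3))*21817 = 0*21817 = 0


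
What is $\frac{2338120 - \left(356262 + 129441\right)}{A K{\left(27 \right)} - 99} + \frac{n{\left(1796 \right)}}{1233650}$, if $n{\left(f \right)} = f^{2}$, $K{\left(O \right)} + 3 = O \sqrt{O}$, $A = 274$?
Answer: $\frac{1144754138725987}{303657327607425} + \frac{4568060322 \sqrt{3}}{164096963} \approx 51.986$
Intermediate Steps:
$K{\left(O \right)} = -3 + O^{\frac{3}{2}}$ ($K{\left(O \right)} = -3 + O \sqrt{O} = -3 + O^{\frac{3}{2}}$)
$\frac{2338120 - \left(356262 + 129441\right)}{A K{\left(27 \right)} - 99} + \frac{n{\left(1796 \right)}}{1233650} = \frac{2338120 - \left(356262 + 129441\right)}{274 \left(-3 + 27^{\frac{3}{2}}\right) - 99} + \frac{1796^{2}}{1233650} = \frac{2338120 - 485703}{274 \left(-3 + 81 \sqrt{3}\right) - 99} + 3225616 \cdot \frac{1}{1233650} = \frac{2338120 - 485703}{\left(-822 + 22194 \sqrt{3}\right) - 99} + \frac{1612808}{616825} = \frac{2338120 + \left(-968143 + 482440\right)}{-921 + 22194 \sqrt{3}} + \frac{1612808}{616825} = \frac{2338120 - 485703}{-921 + 22194 \sqrt{3}} + \frac{1612808}{616825} = \frac{1852417}{-921 + 22194 \sqrt{3}} + \frac{1612808}{616825} = \frac{1612808}{616825} + \frac{1852417}{-921 + 22194 \sqrt{3}}$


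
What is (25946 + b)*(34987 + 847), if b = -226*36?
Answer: 638203540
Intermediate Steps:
b = -8136
(25946 + b)*(34987 + 847) = (25946 - 8136)*(34987 + 847) = 17810*35834 = 638203540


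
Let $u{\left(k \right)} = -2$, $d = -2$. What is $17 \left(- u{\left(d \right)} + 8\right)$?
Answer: $170$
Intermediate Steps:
$17 \left(- u{\left(d \right)} + 8\right) = 17 \left(\left(-1\right) \left(-2\right) + 8\right) = 17 \left(2 + 8\right) = 17 \cdot 10 = 170$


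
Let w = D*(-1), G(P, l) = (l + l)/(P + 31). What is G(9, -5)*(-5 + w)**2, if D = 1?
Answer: -9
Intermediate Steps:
G(P, l) = 2*l/(31 + P) (G(P, l) = (2*l)/(31 + P) = 2*l/(31 + P))
w = -1 (w = 1*(-1) = -1)
G(9, -5)*(-5 + w)**2 = (2*(-5)/(31 + 9))*(-5 - 1)**2 = (2*(-5)/40)*(-6)**2 = (2*(-5)*(1/40))*36 = -1/4*36 = -9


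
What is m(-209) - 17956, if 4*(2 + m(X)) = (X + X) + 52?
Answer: -36099/2 ≈ -18050.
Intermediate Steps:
m(X) = 11 + X/2 (m(X) = -2 + ((X + X) + 52)/4 = -2 + (2*X + 52)/4 = -2 + (52 + 2*X)/4 = -2 + (13 + X/2) = 11 + X/2)
m(-209) - 17956 = (11 + (½)*(-209)) - 17956 = (11 - 209/2) - 17956 = -187/2 - 17956 = -36099/2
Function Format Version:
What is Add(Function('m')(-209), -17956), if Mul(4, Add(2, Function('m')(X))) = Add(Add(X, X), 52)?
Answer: Rational(-36099, 2) ≈ -18050.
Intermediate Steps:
Function('m')(X) = Add(11, Mul(Rational(1, 2), X)) (Function('m')(X) = Add(-2, Mul(Rational(1, 4), Add(Add(X, X), 52))) = Add(-2, Mul(Rational(1, 4), Add(Mul(2, X), 52))) = Add(-2, Mul(Rational(1, 4), Add(52, Mul(2, X)))) = Add(-2, Add(13, Mul(Rational(1, 2), X))) = Add(11, Mul(Rational(1, 2), X)))
Add(Function('m')(-209), -17956) = Add(Add(11, Mul(Rational(1, 2), -209)), -17956) = Add(Add(11, Rational(-209, 2)), -17956) = Add(Rational(-187, 2), -17956) = Rational(-36099, 2)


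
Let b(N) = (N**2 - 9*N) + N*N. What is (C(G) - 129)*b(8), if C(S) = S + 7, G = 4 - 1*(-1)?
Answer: -6552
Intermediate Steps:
b(N) = -9*N + 2*N**2 (b(N) = (N**2 - 9*N) + N**2 = -9*N + 2*N**2)
G = 5 (G = 4 + 1 = 5)
C(S) = 7 + S
(C(G) - 129)*b(8) = ((7 + 5) - 129)*(8*(-9 + 2*8)) = (12 - 129)*(8*(-9 + 16)) = -936*7 = -117*56 = -6552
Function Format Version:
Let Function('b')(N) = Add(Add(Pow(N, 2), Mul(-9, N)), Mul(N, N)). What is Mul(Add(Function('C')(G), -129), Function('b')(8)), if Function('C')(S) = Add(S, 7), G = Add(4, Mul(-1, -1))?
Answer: -6552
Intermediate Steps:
Function('b')(N) = Add(Mul(-9, N), Mul(2, Pow(N, 2))) (Function('b')(N) = Add(Add(Pow(N, 2), Mul(-9, N)), Pow(N, 2)) = Add(Mul(-9, N), Mul(2, Pow(N, 2))))
G = 5 (G = Add(4, 1) = 5)
Function('C')(S) = Add(7, S)
Mul(Add(Function('C')(G), -129), Function('b')(8)) = Mul(Add(Add(7, 5), -129), Mul(8, Add(-9, Mul(2, 8)))) = Mul(Add(12, -129), Mul(8, Add(-9, 16))) = Mul(-117, Mul(8, 7)) = Mul(-117, 56) = -6552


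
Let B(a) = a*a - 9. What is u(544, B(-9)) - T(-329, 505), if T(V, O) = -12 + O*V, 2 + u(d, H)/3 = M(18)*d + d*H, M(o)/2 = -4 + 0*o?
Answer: 270599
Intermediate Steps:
M(o) = -8 (M(o) = 2*(-4 + 0*o) = 2*(-4 + 0) = 2*(-4) = -8)
B(a) = -9 + a² (B(a) = a² - 9 = -9 + a²)
u(d, H) = -6 - 24*d + 3*H*d (u(d, H) = -6 + 3*(-8*d + d*H) = -6 + 3*(-8*d + H*d) = -6 + (-24*d + 3*H*d) = -6 - 24*d + 3*H*d)
u(544, B(-9)) - T(-329, 505) = (-6 - 24*544 + 3*(-9 + (-9)²)*544) - (-12 + 505*(-329)) = (-6 - 13056 + 3*(-9 + 81)*544) - (-12 - 166145) = (-6 - 13056 + 3*72*544) - 1*(-166157) = (-6 - 13056 + 117504) + 166157 = 104442 + 166157 = 270599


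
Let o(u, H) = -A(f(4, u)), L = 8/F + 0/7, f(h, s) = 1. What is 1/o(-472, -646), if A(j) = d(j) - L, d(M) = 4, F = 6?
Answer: -3/8 ≈ -0.37500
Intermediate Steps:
L = 4/3 (L = 8/6 + 0/7 = 8*(⅙) + 0*(⅐) = 4/3 + 0 = 4/3 ≈ 1.3333)
A(j) = 8/3 (A(j) = 4 - 1*4/3 = 4 - 4/3 = 8/3)
o(u, H) = -8/3 (o(u, H) = -1*8/3 = -8/3)
1/o(-472, -646) = 1/(-8/3) = -3/8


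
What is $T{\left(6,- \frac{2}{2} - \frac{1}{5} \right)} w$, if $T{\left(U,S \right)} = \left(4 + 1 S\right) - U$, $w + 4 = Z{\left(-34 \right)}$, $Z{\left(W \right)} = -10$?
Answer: $\frac{224}{5} \approx 44.8$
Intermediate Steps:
$w = -14$ ($w = -4 - 10 = -14$)
$T{\left(U,S \right)} = 4 + S - U$ ($T{\left(U,S \right)} = \left(4 + S\right) - U = 4 + S - U$)
$T{\left(6,- \frac{2}{2} - \frac{1}{5} \right)} w = \left(4 - \left(\frac{1}{5} + 1\right) - 6\right) \left(-14\right) = \left(4 - \frac{6}{5} - 6\right) \left(-14\right) = \left(- \frac{16}{5}\right) \left(-14\right) = \frac{224}{5}$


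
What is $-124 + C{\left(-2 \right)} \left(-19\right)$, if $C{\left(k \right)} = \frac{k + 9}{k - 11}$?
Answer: $- \frac{1479}{13} \approx -113.77$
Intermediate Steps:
$C{\left(k \right)} = \frac{9 + k}{-11 + k}$
$-124 + C{\left(-2 \right)} \left(-19\right) = -124 + \frac{9 - 2}{-11 - 2} \left(-19\right) = -124 + \frac{1}{-13} \cdot 7 \left(-19\right) = -124 + \left(- \frac{1}{13}\right) 7 \left(-19\right) = -124 - - \frac{133}{13} = -124 + \frac{133}{13} = - \frac{1479}{13}$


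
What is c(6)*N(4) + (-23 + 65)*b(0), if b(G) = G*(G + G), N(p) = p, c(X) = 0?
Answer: 0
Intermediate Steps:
b(G) = 2*G² (b(G) = G*(2*G) = 2*G²)
c(6)*N(4) + (-23 + 65)*b(0) = 0*4 + (-23 + 65)*(2*0²) = 0 + 42*(2*0) = 0 + 42*0 = 0 + 0 = 0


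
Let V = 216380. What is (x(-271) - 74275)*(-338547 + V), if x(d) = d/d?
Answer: 9073831758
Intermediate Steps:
x(d) = 1
(x(-271) - 74275)*(-338547 + V) = (1 - 74275)*(-338547 + 216380) = -74274*(-122167) = 9073831758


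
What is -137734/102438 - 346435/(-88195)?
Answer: 2334065840/903451941 ≈ 2.5835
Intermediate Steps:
-137734/102438 - 346435/(-88195) = -137734*1/102438 - 346435*(-1/88195) = -68867/51219 + 69287/17639 = 2334065840/903451941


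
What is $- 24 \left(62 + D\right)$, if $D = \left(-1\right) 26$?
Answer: $-864$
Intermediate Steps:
$D = -26$
$- 24 \left(62 + D\right) = - 24 \left(62 - 26\right) = \left(-24\right) 36 = -864$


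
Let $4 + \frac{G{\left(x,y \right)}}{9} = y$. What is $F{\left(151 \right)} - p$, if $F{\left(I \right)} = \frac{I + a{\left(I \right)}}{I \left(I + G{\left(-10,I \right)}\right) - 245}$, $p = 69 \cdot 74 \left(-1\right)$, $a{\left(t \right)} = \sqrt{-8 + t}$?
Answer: $\frac{1135212025}{222329} + \frac{\sqrt{143}}{222329} \approx 5106.0$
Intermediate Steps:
$G{\left(x,y \right)} = -36 + 9 y$
$p = -5106$ ($p = 5106 \left(-1\right) = -5106$)
$F{\left(I \right)} = \frac{I + \sqrt{-8 + I}}{-245 + I \left(-36 + 10 I\right)}$ ($F{\left(I \right)} = \frac{I + \sqrt{-8 + I}}{I \left(I + \left(-36 + 9 I\right)\right) - 245} = \frac{I + \sqrt{-8 + I}}{I \left(-36 + 10 I\right) - 245} = \frac{I + \sqrt{-8 + I}}{-245 + I \left(-36 + 10 I\right)}$)
$F{\left(151 \right)} - p = \frac{151 + \sqrt{-8 + 151}}{-245 - 5436 + 10 \cdot 151^{2}} - -5106 = \frac{151 + \sqrt{143}}{-245 - 5436 + 10 \cdot 22801} + 5106 = \frac{151 + \sqrt{143}}{-245 - 5436 + 228010} + 5106 = \frac{151 + \sqrt{143}}{222329} + 5106 = \left(\frac{151}{222329} + \frac{\sqrt{143}}{222329}\right) + 5106 = \frac{1135212025}{222329} + \frac{\sqrt{143}}{222329}$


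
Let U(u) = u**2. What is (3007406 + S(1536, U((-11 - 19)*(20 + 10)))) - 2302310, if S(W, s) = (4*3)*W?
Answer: 723528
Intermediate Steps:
S(W, s) = 12*W
(3007406 + S(1536, U((-11 - 19)*(20 + 10)))) - 2302310 = (3007406 + 12*1536) - 2302310 = (3007406 + 18432) - 2302310 = 3025838 - 2302310 = 723528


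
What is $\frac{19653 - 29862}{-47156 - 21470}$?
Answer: $\frac{10209}{68626} \approx 0.14876$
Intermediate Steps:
$\frac{19653 - 29862}{-47156 - 21470} = - \frac{10209}{-68626} = \left(-10209\right) \left(- \frac{1}{68626}\right) = \frac{10209}{68626}$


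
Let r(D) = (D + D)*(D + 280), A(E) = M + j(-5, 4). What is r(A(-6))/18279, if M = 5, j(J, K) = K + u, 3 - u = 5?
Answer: 4018/18279 ≈ 0.21982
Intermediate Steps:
u = -2 (u = 3 - 1*5 = 3 - 5 = -2)
j(J, K) = -2 + K (j(J, K) = K - 2 = -2 + K)
A(E) = 7 (A(E) = 5 + (-2 + 4) = 5 + 2 = 7)
r(D) = 2*D*(280 + D) (r(D) = (2*D)*(280 + D) = 2*D*(280 + D))
r(A(-6))/18279 = (2*7*(280 + 7))/18279 = (2*7*287)*(1/18279) = 4018*(1/18279) = 4018/18279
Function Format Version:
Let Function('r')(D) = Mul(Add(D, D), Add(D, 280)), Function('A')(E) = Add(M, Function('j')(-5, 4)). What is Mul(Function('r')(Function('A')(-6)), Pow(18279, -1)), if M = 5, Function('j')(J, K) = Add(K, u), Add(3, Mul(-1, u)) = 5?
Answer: Rational(4018, 18279) ≈ 0.21982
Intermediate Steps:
u = -2 (u = Add(3, Mul(-1, 5)) = Add(3, -5) = -2)
Function('j')(J, K) = Add(-2, K) (Function('j')(J, K) = Add(K, -2) = Add(-2, K))
Function('A')(E) = 7 (Function('A')(E) = Add(5, Add(-2, 4)) = Add(5, 2) = 7)
Function('r')(D) = Mul(2, D, Add(280, D)) (Function('r')(D) = Mul(Mul(2, D), Add(280, D)) = Mul(2, D, Add(280, D)))
Mul(Function('r')(Function('A')(-6)), Pow(18279, -1)) = Mul(Mul(2, 7, Add(280, 7)), Pow(18279, -1)) = Mul(Mul(2, 7, 287), Rational(1, 18279)) = Mul(4018, Rational(1, 18279)) = Rational(4018, 18279)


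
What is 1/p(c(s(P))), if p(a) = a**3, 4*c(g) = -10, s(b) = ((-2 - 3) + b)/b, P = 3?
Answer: -8/125 ≈ -0.064000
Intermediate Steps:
s(b) = (-5 + b)/b
c(g) = -5/2 (c(g) = (1/4)*(-10) = -5/2)
1/p(c(s(P))) = 1/((-5/2)**3) = 1/(-125/8) = -8/125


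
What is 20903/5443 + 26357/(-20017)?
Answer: 274954200/108952531 ≈ 2.5236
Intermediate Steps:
20903/5443 + 26357/(-20017) = 20903*(1/5443) + 26357*(-1/20017) = 20903/5443 - 26357/20017 = 274954200/108952531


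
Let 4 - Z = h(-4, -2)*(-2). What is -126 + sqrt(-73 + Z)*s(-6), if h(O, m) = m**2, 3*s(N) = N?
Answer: -126 - 2*I*sqrt(61) ≈ -126.0 - 15.62*I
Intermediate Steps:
s(N) = N/3
Z = 12 (Z = 4 - (-2)**2*(-2) = 4 - 4*(-2) = 4 - 1*(-8) = 4 + 8 = 12)
-126 + sqrt(-73 + Z)*s(-6) = -126 + sqrt(-73 + 12)*((1/3)*(-6)) = -126 + sqrt(-61)*(-2) = -126 + (I*sqrt(61))*(-2) = -126 - 2*I*sqrt(61)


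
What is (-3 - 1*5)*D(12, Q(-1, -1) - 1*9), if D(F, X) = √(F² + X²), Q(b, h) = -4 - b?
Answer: -96*√2 ≈ -135.76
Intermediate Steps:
(-3 - 1*5)*D(12, Q(-1, -1) - 1*9) = (-3 - 1*5)*√(12² + ((-4 - 1*(-1)) - 1*9)²) = (-3 - 5)*√(144 + ((-4 + 1) - 9)²) = -8*√(144 + (-3 - 9)²) = -8*√(144 + (-12)²) = -8*√(144 + 144) = -96*√2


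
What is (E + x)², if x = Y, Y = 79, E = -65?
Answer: 196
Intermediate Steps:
x = 79
(E + x)² = (-65 + 79)² = 14² = 196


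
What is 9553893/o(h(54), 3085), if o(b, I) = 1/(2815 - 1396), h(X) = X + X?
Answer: 13556974167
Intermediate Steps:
h(X) = 2*X
o(b, I) = 1/1419
9553893/o(h(54), 3085) = 9553893/(1/1419) = 9553893*1419 = 13556974167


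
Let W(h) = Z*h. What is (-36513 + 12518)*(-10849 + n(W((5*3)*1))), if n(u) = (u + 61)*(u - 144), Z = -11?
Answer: -510781565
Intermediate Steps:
W(h) = -11*h
n(u) = (-144 + u)*(61 + u) (n(u) = (61 + u)*(-144 + u) = (-144 + u)*(61 + u))
(-36513 + 12518)*(-10849 + n(W((5*3)*1))) = (-36513 + 12518)*(-10849 + (-8784 + (-11*5*3)² - (-913)*(5*3)*1)) = -23995*(-10849 + (-8784 + (-165)² - (-913)*15*1)) = -23995*(-10849 + (-8784 + (-11*15)² - (-913)*15)) = -23995*(-10849 + (-8784 + (-165)² - 83*(-165))) = -23995*(-10849 + (-8784 + 27225 + 13695)) = -23995*(-10849 + 32136) = -23995*21287 = -510781565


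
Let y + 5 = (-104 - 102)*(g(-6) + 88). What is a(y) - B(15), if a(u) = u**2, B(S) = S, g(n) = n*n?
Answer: 652751386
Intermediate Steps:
g(n) = n**2
y = -25549 (y = -5 + (-104 - 102)*((-6)**2 + 88) = -5 - 206*(36 + 88) = -5 - 206*124 = -5 - 25544 = -25549)
a(y) - B(15) = (-25549)**2 - 1*15 = 652751401 - 15 = 652751386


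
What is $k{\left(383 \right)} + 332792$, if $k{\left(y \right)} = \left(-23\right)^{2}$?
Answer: $333321$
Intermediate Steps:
$k{\left(y \right)} = 529$
$k{\left(383 \right)} + 332792 = 529 + 332792 = 333321$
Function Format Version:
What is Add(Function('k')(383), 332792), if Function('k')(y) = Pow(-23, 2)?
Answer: 333321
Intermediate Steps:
Function('k')(y) = 529
Add(Function('k')(383), 332792) = Add(529, 332792) = 333321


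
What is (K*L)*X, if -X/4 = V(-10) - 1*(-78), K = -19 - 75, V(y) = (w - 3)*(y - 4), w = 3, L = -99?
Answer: -2903472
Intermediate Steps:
V(y) = 0 (V(y) = (3 - 3)*(y - 4) = 0*(-4 + y) = 0)
K = -94
X = -312 (X = -4*(0 - 1*(-78)) = -4*(0 + 78) = -4*78 = -312)
(K*L)*X = -94*(-99)*(-312) = 9306*(-312) = -2903472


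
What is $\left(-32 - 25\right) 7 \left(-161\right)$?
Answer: $64239$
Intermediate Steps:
$\left(-32 - 25\right) 7 \left(-161\right) = \left(-57\right) \left(-1127\right) = 64239$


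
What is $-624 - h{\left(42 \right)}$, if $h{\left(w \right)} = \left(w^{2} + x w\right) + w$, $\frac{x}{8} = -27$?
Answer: $6642$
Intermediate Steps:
$x = -216$ ($x = 8 \left(-27\right) = -216$)
$h{\left(w \right)} = w^{2} - 215 w$ ($h{\left(w \right)} = \left(w^{2} - 216 w\right) + w = w^{2} - 215 w$)
$-624 - h{\left(42 \right)} = -624 - 42 \left(-215 + 42\right) = -624 - 42 \left(-173\right) = -624 - -7266 = -624 + 7266 = 6642$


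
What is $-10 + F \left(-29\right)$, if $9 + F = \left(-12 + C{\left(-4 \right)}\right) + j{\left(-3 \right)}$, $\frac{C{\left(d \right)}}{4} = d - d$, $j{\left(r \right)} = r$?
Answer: $686$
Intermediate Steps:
$C{\left(d \right)} = 0$ ($C{\left(d \right)} = 4 \left(d - d\right) = 4 \cdot 0 = 0$)
$F = -24$ ($F = -9 + \left(\left(-12 + 0\right) - 3\right) = -9 - 15 = -24$)
$-10 + F \left(-29\right) = -10 - -696 = -10 + 696 = 686$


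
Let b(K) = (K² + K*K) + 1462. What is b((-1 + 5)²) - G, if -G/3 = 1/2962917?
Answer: 1949599387/987639 ≈ 1974.0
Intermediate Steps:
G = -1/987639 (G = -3/2962917 = -3*1/2962917 = -1/987639 ≈ -1.0125e-6)
b(K) = 1462 + 2*K² (b(K) = (K² + K²) + 1462 = 2*K² + 1462 = 1462 + 2*K²)
b((-1 + 5)²) - G = (1462 + 2*((-1 + 5)²)²) - 1*(-1/987639) = (1462 + 2*(4²)²) + 1/987639 = (1462 + 2*16²) + 1/987639 = (1462 + 2*256) + 1/987639 = (1462 + 512) + 1/987639 = 1974 + 1/987639 = 1949599387/987639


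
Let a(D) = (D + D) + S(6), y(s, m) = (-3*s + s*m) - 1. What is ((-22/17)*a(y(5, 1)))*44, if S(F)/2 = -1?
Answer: 23232/17 ≈ 1366.6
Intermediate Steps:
S(F) = -2 (S(F) = 2*(-1) = -2)
y(s, m) = -1 - 3*s + m*s (y(s, m) = (-3*s + m*s) - 1 = -1 - 3*s + m*s)
a(D) = -2 + 2*D (a(D) = (D + D) - 2 = 2*D - 2 = -2 + 2*D)
((-22/17)*a(y(5, 1)))*44 = ((-22/17)*(-2 + 2*(-1 - 3*5 + 1*5)))*44 = ((-22*1/17)*(-2 + 2*(-1 - 15 + 5)))*44 = -22*(-2 + 2*(-11))/17*44 = -22*(-2 - 22)/17*44 = -22/17*(-24)*44 = (528/17)*44 = 23232/17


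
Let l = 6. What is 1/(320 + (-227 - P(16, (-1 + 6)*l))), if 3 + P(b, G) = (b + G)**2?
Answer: -1/2020 ≈ -0.00049505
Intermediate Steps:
P(b, G) = -3 + (G + b)**2 (P(b, G) = -3 + (b + G)**2 = -3 + (G + b)**2)
1/(320 + (-227 - P(16, (-1 + 6)*l))) = 1/(320 + (-227 - (-3 + ((-1 + 6)*6 + 16)**2))) = 1/(320 + (-227 - (-3 + (5*6 + 16)**2))) = 1/(320 + (-227 - (-3 + (30 + 16)**2))) = 1/(320 + (-227 - (-3 + 46**2))) = 1/(320 + (-227 - (-3 + 2116))) = 1/(320 + (-227 - 1*2113)) = 1/(320 + (-227 - 2113)) = 1/(320 - 2340) = 1/(-2020) = -1/2020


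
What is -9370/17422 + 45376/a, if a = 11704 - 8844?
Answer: 95467809/6228365 ≈ 15.328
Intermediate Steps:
a = 2860
-9370/17422 + 45376/a = -9370/17422 + 45376/2860 = -9370*1/17422 + 45376*(1/2860) = -4685/8711 + 11344/715 = 95467809/6228365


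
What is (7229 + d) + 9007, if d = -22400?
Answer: -6164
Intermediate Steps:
(7229 + d) + 9007 = (7229 - 22400) + 9007 = -15171 + 9007 = -6164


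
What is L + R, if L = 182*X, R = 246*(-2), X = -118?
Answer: -21968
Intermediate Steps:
R = -492
L = -21476 (L = 182*(-118) = -21476)
L + R = -21476 - 492 = -21968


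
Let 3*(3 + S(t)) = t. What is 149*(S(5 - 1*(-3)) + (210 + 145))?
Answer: 158536/3 ≈ 52845.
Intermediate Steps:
S(t) = -3 + t/3
149*(S(5 - 1*(-3)) + (210 + 145)) = 149*((-3 + (5 - 1*(-3))/3) + (210 + 145)) = 149*((-3 + (5 + 3)/3) + 355) = 149*((-3 + (⅓)*8) + 355) = 149*((-3 + 8/3) + 355) = 149*(-⅓ + 355) = 149*(1064/3) = 158536/3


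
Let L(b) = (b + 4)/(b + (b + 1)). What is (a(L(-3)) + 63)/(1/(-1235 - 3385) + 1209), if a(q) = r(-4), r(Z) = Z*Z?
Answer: 364980/5585579 ≈ 0.065343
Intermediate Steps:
r(Z) = Z²
L(b) = (4 + b)/(1 + 2*b) (L(b) = (4 + b)/(b + (1 + b)) = (4 + b)/(1 + 2*b))
a(q) = 16 (a(q) = (-4)² = 16)
(a(L(-3)) + 63)/(1/(-1235 - 3385) + 1209) = (16 + 63)/(1/(-1235 - 3385) + 1209) = 79/(1/(-4620) + 1209) = 79/(-1/4620 + 1209) = 79/(5585579/4620) = 79*(4620/5585579) = 364980/5585579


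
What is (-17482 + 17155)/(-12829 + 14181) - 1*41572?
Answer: -56205671/1352 ≈ -41572.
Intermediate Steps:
(-17482 + 17155)/(-12829 + 14181) - 1*41572 = -327/1352 - 41572 = -56205671/1352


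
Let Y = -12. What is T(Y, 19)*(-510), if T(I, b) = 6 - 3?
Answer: -1530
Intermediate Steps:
T(I, b) = 3
T(Y, 19)*(-510) = 3*(-510) = -1530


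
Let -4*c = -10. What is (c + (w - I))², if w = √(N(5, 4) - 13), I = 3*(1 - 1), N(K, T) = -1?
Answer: -31/4 + 5*I*√14 ≈ -7.75 + 18.708*I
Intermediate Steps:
I = 0 (I = 3*0 = 0)
c = 5/2 (c = -¼*(-10) = 5/2 ≈ 2.5000)
w = I*√14 (w = √(-1 - 13) = √(-14) = I*√14 ≈ 3.7417*I)
(c + (w - I))² = (5/2 + (I*√14 - 1*0))² = (5/2 + (I*√14 + 0))² = (5/2 + I*√14)²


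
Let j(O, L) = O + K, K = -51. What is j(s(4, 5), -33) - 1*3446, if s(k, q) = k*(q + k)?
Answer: -3461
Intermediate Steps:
s(k, q) = k*(k + q)
j(O, L) = -51 + O (j(O, L) = O - 51 = -51 + O)
j(s(4, 5), -33) - 1*3446 = (-51 + 4*(4 + 5)) - 1*3446 = (-51 + 4*9) - 3446 = (-51 + 36) - 3446 = -15 - 3446 = -3461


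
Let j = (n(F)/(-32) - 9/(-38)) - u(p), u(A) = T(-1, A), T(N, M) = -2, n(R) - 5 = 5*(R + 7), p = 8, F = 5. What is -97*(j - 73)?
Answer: 4293123/608 ≈ 7061.1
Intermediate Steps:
n(R) = 40 + 5*R (n(R) = 5 + 5*(R + 7) = 5 + 5*(7 + R) = 5 + (35 + 5*R) = 40 + 5*R)
u(A) = -2
j = 125/608 (j = ((40 + 5*5)/(-32) - 9/(-38)) - 1*(-2) = ((40 + 25)*(-1/32) - 9*(-1/38)) + 2 = (65*(-1/32) + 9/38) + 2 = (-65/32 + 9/38) + 2 = -1091/608 + 2 = 125/608 ≈ 0.20559)
-97*(j - 73) = -97*(125/608 - 73) = -97*(-44259/608) = 4293123/608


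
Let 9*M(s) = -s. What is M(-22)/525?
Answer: 22/4725 ≈ 0.0046561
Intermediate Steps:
M(s) = -s/9 (M(s) = (-s)/9 = -s/9)
M(-22)/525 = -⅑*(-22)/525 = (22/9)*(1/525) = 22/4725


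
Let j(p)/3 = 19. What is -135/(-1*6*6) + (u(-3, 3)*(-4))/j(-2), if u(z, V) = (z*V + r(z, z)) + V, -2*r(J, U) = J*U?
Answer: 341/76 ≈ 4.4868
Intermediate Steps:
j(p) = 57 (j(p) = 3*19 = 57)
r(J, U) = -J*U/2
u(z, V) = V - z²/2 + V*z (u(z, V) = (z*V - z*z/2) + V = (V*z - z²/2) + V = (-z²/2 + V*z) + V = V - z²/2 + V*z)
-135/(-1*6*6) + (u(-3, 3)*(-4))/j(-2) = -135/(-1*6*6) + ((3 - ½*(-3)² + 3*(-3))*(-4))/57 = -135/((-6*6)) + ((3 - ½*9 - 9)*(-4))*(1/57) = -135/(-36) + ((3 - 9/2 - 9)*(-4))*(1/57) = -135*(-1/36) - 21/2*(-4)*(1/57) = 15/4 + 42*(1/57) = 15/4 + 14/19 = 341/76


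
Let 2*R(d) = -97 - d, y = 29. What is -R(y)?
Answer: 63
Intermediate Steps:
R(d) = -97/2 - d/2 (R(d) = (-97 - d)/2 = -97/2 - d/2)
-R(y) = -(-97/2 - ½*29) = -(-97/2 - 29/2) = -1*(-63) = 63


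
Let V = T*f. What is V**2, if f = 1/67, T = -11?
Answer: 121/4489 ≈ 0.026955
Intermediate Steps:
f = 1/67 ≈ 0.014925
V = -11/67 (V = -11*1/67 = -11/67 ≈ -0.16418)
V**2 = (-11/67)**2 = 121/4489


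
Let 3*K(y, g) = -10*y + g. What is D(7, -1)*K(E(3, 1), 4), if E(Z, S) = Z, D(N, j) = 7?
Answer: -182/3 ≈ -60.667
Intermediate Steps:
K(y, g) = -10*y/3 + g/3 (K(y, g) = (-10*y + g)/3 = (g - 10*y)/3 = -10*y/3 + g/3)
D(7, -1)*K(E(3, 1), 4) = 7*(-10/3*3 + (1/3)*4) = 7*(-10 + 4/3) = 7*(-26/3) = -182/3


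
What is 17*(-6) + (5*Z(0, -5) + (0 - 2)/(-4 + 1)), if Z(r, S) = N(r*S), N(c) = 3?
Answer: -259/3 ≈ -86.333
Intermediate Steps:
Z(r, S) = 3
17*(-6) + (5*Z(0, -5) + (0 - 2)/(-4 + 1)) = 17*(-6) + (5*3 + (0 - 2)/(-4 + 1)) = -102 + (15 - 2/(-3)) = -102 + (15 - 2*(-⅓)) = -102 + (15 + ⅔) = -102 + 47/3 = -259/3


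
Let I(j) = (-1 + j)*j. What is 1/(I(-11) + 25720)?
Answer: 1/25852 ≈ 3.8682e-5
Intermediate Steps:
I(j) = j*(-1 + j)
1/(I(-11) + 25720) = 1/(-11*(-1 - 11) + 25720) = 1/(-11*(-12) + 25720) = 1/(132 + 25720) = 1/25852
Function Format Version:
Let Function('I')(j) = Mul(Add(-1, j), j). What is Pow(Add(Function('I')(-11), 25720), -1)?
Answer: Rational(1, 25852) ≈ 3.8682e-5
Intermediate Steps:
Function('I')(j) = Mul(j, Add(-1, j))
Pow(Add(Function('I')(-11), 25720), -1) = Pow(Add(Mul(-11, Add(-1, -11)), 25720), -1) = Pow(Add(Mul(-11, -12), 25720), -1) = Pow(Add(132, 25720), -1) = Pow(25852, -1) = Rational(1, 25852)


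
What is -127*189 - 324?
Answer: -24327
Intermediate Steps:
-127*189 - 324 = -24003 - 324 = -24327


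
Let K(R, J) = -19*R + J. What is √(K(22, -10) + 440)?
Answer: 2*√3 ≈ 3.4641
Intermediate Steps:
K(R, J) = J - 19*R
√(K(22, -10) + 440) = √((-10 - 19*22) + 440) = √((-10 - 418) + 440) = √(-428 + 440) = √12 = 2*√3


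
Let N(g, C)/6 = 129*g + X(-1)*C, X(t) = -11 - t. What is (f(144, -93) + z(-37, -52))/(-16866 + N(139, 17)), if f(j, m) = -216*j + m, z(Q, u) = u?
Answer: -31249/89700 ≈ -0.34837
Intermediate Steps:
f(j, m) = m - 216*j
N(g, C) = -60*C + 774*g (N(g, C) = 6*(129*g + (-11 - 1*(-1))*C) = 6*(129*g + (-11 + 1)*C) = 6*(129*g - 10*C) = 6*(-10*C + 129*g) = -60*C + 774*g)
(f(144, -93) + z(-37, -52))/(-16866 + N(139, 17)) = ((-93 - 216*144) - 52)/(-16866 + (-60*17 + 774*139)) = ((-93 - 31104) - 52)/(-16866 + (-1020 + 107586)) = (-31197 - 52)/(-16866 + 106566) = -31249/89700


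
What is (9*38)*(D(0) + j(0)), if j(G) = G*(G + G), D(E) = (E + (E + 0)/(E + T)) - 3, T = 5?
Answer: -1026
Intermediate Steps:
D(E) = -3 + E + E/(5 + E) (D(E) = (E + (E + 0)/(E + 5)) - 3 = (E + E/(5 + E)) - 3 = -3 + E + E/(5 + E))
j(G) = 2*G² (j(G) = G*(2*G) = 2*G²)
(9*38)*(D(0) + j(0)) = (9*38)*((-15 + 0² + 3*0)/(5 + 0) + 2*0²) = 342*((-15 + 0 + 0)/5 + 2*0) = 342*((⅕)*(-15) + 0) = 342*(-3 + 0) = 342*(-3) = -1026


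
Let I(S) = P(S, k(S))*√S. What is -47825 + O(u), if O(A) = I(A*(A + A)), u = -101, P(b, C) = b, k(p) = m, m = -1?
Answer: -47825 + 2060602*√2 ≈ 2.8663e+6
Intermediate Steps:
k(p) = -1
I(S) = S^(3/2) (I(S) = S*√S = S^(3/2))
O(A) = 2*√2*(A²)^(3/2) (O(A) = (A*(A + A))^(3/2) = (A*(2*A))^(3/2) = (2*A²)^(3/2) = 2*√2*(A²)^(3/2))
-47825 + O(u) = -47825 + 2*√2*(-101)²*√((-101)²) = -47825 + 2*√2*10201*√10201 = -47825 + 2*√2*10201*101 = -47825 + 2060602*√2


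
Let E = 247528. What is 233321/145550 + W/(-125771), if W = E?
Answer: -6682684909/18305969050 ≈ -0.36506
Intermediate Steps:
W = 247528
233321/145550 + W/(-125771) = 233321/145550 + 247528/(-125771) = 233321*(1/145550) + 247528*(-1/125771) = 233321/145550 - 247528/125771 = -6682684909/18305969050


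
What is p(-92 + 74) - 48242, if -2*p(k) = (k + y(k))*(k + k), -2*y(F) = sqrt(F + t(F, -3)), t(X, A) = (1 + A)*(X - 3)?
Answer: -48566 - 18*sqrt(6) ≈ -48610.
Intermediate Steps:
t(X, A) = (1 + A)*(-3 + X)
y(F) = -sqrt(6 - F)/2 (y(F) = -sqrt(F + (-3 + F - 3*(-3) - 3*F))/2 = -sqrt(F + (-3 + F + 9 - 3*F))/2 = -sqrt(F + (6 - 2*F))/2 = -sqrt(6 - F)/2)
p(k) = -k*(k - sqrt(6 - k)/2) (p(k) = -(k - sqrt(6 - k)/2)*(k + k)/2 = -(k - sqrt(6 - k)/2)*2*k/2 = -k*(k - sqrt(6 - k)/2))
p(-92 + 74) - 48242 = (-92 + 74)*(sqrt(6 - (-92 + 74)) - 2*(-92 + 74))/2 - 48242 = (1/2)*(-18)*(sqrt(6 - 1*(-18)) - 2*(-18)) - 48242 = (1/2)*(-18)*(sqrt(6 + 18) + 36) - 48242 = (1/2)*(-18)*(sqrt(24) + 36) - 48242 = (1/2)*(-18)*(2*sqrt(6) + 36) - 48242 = (1/2)*(-18)*(36 + 2*sqrt(6)) - 48242 = (-324 - 18*sqrt(6)) - 48242 = -48566 - 18*sqrt(6)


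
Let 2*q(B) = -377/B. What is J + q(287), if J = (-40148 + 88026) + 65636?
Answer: 65156659/574 ≈ 1.1351e+5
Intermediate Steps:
q(B) = -377/(2*B) (q(B) = (-377/B)/2 = -377/(2*B))
J = 113514 (J = 47878 + 65636 = 113514)
J + q(287) = 113514 - 377/2/287 = 113514 - 377/2*1/287 = 113514 - 377/574 = 65156659/574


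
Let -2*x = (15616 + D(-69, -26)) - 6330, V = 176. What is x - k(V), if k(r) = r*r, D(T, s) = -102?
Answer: -35568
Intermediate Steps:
x = -4592 (x = -((15616 - 102) - 6330)/2 = -(15514 - 6330)/2 = -½*9184 = -4592)
k(r) = r²
x - k(V) = -4592 - 1*176² = -4592 - 1*30976 = -4592 - 30976 = -35568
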